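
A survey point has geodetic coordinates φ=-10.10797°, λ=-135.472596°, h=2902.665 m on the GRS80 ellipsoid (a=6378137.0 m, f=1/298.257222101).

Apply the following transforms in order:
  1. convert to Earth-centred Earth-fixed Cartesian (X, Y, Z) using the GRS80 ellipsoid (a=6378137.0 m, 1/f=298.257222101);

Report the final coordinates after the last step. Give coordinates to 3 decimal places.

start: φ=-10.107970°, λ=-135.472596°, h=2902.665 m
→ ECEF (a=6378137.000, f=1/298.257222101): X=-4478993.0974, Y=-4405707.2618, Z=-1112516.9431

X=-4478993.097 m, Y=-4405707.262 m, Z=-1112516.943 m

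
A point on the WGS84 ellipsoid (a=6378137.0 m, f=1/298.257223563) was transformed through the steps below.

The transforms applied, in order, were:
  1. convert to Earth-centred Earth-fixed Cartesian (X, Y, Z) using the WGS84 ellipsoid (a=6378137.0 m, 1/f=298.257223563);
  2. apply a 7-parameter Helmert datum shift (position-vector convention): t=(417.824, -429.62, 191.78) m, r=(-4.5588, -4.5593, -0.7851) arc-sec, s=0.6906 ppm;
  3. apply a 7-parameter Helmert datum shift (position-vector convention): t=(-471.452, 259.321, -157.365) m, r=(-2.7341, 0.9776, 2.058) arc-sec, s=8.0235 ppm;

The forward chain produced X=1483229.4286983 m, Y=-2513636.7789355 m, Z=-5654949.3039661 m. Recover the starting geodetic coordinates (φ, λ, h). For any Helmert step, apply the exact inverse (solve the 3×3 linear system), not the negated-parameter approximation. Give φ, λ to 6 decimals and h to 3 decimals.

start: X=1483229.4287, Y=-2513636.7789, Z=-5654949.3040 m
→ Helmert⁻¹: X=1483690.6958, Y=-2513815.7777, Z=-5654772.8575
→ Helmert⁻¹: X=1483156.4138, Y=-2513253.7905, Z=-5655049.0631
→ geod (Bowring, a=6378137.000): φ=-62.86075800°, λ=-59.45370200°, h=2397.6420 m

φ=-62.860758°, λ=-59.453702°, h=2397.642 m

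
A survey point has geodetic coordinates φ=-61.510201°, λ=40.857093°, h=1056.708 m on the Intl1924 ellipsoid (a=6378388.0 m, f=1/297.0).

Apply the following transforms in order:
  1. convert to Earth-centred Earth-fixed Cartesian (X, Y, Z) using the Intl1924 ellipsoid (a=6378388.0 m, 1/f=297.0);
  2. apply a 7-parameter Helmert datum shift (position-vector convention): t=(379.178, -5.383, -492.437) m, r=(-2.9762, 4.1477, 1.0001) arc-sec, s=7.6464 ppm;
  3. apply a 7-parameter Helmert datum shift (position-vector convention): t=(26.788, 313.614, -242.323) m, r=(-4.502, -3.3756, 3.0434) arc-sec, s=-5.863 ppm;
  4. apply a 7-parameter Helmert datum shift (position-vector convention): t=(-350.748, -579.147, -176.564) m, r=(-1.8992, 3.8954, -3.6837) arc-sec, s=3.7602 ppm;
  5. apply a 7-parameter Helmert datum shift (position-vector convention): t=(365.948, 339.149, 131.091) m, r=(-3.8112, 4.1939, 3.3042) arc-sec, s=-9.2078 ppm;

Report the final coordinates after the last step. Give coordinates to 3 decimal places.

start: φ=-61.510201°, λ=40.857093°, h=1056.708 m
→ ECEF (a=6378388.000, f=1/297.0): X=2307559.2851, Y=1995847.8101, Z=-5583734.6778
→ Helmert 7p (PV): X=2307834.1484, Y=1995788.3082, Z=-5584345.0108
→ Helmert 7p (PV): X=2307909.3475, Y=1996002.3874, Z=-5584560.3849
→ Helmert 7p (PV): X=2307497.4574, Y=1995338.1080, Z=-5584819.9124
→ Helmert 7p (PV): X=2307696.6421, Y=1995592.6573, Z=-5584721.1825

X=2307696.642 m, Y=1995592.657 m, Z=-5584721.182 m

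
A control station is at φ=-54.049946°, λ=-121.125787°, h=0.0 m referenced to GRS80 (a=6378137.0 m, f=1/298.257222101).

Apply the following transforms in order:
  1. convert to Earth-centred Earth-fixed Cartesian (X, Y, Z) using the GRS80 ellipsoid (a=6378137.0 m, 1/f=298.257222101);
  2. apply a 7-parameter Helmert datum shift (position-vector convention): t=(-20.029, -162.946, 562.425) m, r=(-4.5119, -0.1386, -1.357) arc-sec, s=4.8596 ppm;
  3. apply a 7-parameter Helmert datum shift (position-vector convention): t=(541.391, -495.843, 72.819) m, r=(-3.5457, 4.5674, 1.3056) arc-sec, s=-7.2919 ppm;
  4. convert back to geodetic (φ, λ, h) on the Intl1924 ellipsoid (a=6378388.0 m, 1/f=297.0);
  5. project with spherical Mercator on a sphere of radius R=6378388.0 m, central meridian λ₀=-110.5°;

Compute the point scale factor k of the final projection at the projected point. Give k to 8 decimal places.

1.70304851

start: φ=-54.049946°, λ=-121.125787°, h=0.000 m
→ ECEF (a=6378137.000, f=1/298.257222101): X=-1939848.9655, Y=-3212454.5464, Z=-5140009.5234
→ Helmert 7p (PV): X=-1939896.1021, Y=-3212732.7762, Z=-5139403.1097
→ Helmert 7p (PV): X=-1939434.0330, Y=-3213305.8171, Z=-5139194.6325
→ geod (Bowring, a=6378388.000): φ=-54.04268798°, λ=-121.11364717°, h=-548.8751 m
→ into merc (λ₀=-110.5°): φ=-54.04268798°, λ−λ₀=-10.61364717°
scale k = 1.70304851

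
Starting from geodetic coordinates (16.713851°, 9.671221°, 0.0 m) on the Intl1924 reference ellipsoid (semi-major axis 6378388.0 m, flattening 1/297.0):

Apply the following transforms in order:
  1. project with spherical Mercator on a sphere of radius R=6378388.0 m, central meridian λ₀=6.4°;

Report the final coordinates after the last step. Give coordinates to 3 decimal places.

start: φ=16.713851°, λ=9.671221°, h=0.000 m
→ merc (R=6378388.0, λ₀=6.4°): E=364164.9865, N=1887615.1626

E=364164.986 m, N=1887615.163 m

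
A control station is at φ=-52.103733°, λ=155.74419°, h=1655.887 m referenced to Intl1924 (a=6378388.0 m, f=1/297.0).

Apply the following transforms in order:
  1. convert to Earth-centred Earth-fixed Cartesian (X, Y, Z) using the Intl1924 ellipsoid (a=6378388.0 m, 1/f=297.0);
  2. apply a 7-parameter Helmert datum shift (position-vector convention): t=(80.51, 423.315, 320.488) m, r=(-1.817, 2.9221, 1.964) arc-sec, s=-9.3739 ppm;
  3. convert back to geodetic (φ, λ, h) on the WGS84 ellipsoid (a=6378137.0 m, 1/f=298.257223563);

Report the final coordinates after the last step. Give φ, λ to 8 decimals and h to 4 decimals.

start: φ=-52.103733°, λ=155.744190°, h=1655.887 m
→ ECEF (a=6378388.000, f=1/297.0): X=-3580385.2226, Y=1613282.6975, Z=-5011306.6746
→ Helmert 7p (PV): X=-3580357.5047, Y=1613612.6541, Z=-5010902.7006
→ geod (Bowring, a=6378137.000): φ=-52.09992505°, λ=155.73963492°, h=1599.0357 m

φ=-52.09992505°, λ=155.73963492°, h=1599.0357 m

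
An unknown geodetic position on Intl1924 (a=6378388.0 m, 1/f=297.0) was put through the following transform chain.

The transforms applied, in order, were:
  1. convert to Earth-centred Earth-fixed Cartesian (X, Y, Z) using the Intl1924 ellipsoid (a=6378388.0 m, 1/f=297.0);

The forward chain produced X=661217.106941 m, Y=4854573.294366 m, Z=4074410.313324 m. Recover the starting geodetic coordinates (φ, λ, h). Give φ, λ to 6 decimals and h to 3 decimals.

start: X=661217.1069, Y=4854573.2944, Z=4074410.3133 m
→ geod (Bowring, a=6378388.000): φ=39.93744600°, λ=82.24375800°, h=2616.6350 m

φ=39.937446°, λ=82.243758°, h=2616.635 m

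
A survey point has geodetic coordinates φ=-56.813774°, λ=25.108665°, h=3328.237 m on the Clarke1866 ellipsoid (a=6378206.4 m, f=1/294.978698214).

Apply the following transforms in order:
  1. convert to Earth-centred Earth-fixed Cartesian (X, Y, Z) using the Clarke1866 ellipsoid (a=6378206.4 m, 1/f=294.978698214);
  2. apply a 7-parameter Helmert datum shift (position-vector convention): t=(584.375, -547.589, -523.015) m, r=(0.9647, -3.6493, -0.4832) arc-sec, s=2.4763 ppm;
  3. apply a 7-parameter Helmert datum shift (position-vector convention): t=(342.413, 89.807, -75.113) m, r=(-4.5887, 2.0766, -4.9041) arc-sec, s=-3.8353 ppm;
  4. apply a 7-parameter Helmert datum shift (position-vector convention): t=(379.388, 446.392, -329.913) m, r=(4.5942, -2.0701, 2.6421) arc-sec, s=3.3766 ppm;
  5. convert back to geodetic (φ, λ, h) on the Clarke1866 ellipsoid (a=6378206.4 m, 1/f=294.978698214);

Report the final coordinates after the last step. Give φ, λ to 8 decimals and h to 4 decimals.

start: φ=-56.813774°, λ=25.108665°, h=3328.237 m
→ ECEF (a=6378206.400, f=1/294.978698214): X=3170456.7869, Y=1485735.2129, Z=-5317161.9285
→ Helmert 7p (PV): X=3171146.5665, Y=1485208.7443, Z=-5317635.0688
→ Helmert 7p (PV): X=3171458.5932, Y=1485099.1599, Z=-5317754.7537
→ Helmert 7p (PV): X=3171883.0367, Y=1485709.6350, Z=-5318037.7152
→ geod (Bowring, a=6378206.400): φ=-56.80845799°, λ=25.09838606°, h=4762.2016 m

φ=-56.80845799°, λ=25.09838606°, h=4762.2016 m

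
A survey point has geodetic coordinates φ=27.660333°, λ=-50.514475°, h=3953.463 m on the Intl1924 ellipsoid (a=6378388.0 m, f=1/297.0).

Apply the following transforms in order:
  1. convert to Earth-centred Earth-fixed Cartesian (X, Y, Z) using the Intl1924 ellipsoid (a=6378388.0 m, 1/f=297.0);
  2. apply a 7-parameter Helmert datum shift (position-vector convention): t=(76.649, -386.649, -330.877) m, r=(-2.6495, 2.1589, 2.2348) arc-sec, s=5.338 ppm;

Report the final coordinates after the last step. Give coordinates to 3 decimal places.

X=3597387.160 m, Y=-4366348.532 m, Z=2944797.823 m

start: φ=27.660333°, λ=-50.514475°, h=3953.463 m
→ ECEF (a=6378388.000, f=1/297.0): X=3597213.1796, Y=-4366015.3818, Z=2945094.5477
→ Helmert 7p (PV): X=3597387.1602, Y=-4366348.5316, Z=2944797.8231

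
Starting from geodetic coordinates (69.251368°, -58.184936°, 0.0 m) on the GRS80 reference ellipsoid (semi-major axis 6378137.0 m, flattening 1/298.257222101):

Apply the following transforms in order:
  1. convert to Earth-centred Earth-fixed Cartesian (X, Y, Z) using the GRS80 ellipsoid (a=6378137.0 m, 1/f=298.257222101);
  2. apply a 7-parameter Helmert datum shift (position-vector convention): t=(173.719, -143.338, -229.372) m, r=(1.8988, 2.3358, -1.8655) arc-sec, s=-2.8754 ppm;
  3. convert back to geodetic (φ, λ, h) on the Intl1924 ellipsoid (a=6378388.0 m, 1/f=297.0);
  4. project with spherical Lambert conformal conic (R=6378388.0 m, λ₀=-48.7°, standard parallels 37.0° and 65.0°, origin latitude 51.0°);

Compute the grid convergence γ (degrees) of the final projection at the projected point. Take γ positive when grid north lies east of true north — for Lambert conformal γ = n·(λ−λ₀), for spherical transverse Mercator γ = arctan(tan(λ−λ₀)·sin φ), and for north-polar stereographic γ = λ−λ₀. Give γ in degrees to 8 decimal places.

start: φ=69.251368°, λ=-58.184936°, h=0.000 m
→ ECEF (a=6378137.000, f=1/298.257222101): X=1194702.8158, Y=-1925727.6916, Z=5941964.2065
→ Helmert 7p (PV): X=1194922.9712, Y=-1925930.9969, Z=5941686.4924
→ geod (Bowring, a=6378388.000): φ=69.24860889°, λ=-58.18291619°, h=-328.5075 m
→ into lcc (λ₀=-48.7°): φ=69.24860889°, λ−λ₀=-9.48291619°
convergence γ = -7.44665564°

-7.44665564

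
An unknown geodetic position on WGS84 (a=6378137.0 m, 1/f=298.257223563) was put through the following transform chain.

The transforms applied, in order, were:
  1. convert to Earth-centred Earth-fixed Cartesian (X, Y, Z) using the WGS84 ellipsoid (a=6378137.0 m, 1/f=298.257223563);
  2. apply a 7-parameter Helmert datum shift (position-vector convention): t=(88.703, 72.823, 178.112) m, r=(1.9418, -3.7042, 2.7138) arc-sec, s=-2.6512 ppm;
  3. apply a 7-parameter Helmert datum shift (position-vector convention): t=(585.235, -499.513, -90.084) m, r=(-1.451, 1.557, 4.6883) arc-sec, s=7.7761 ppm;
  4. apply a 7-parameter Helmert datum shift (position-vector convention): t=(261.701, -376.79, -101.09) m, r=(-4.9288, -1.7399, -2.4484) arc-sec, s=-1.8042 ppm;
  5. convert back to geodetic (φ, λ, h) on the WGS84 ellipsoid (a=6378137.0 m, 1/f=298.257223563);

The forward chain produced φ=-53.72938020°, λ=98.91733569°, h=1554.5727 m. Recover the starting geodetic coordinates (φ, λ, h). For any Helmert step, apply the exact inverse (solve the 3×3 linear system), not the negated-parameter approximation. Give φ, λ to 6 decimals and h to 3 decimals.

start: φ=-53.729380°, λ=98.917336°, h=1554.573 m
→ ECEF (a=6378137.000, f=1/298.257223563): X=-586316.6332, Y=3736742.4136, Z=-5120235.2195
→ Helmert⁻¹: X=-586666.9433, Y=3737241.3284, Z=-5120049.1153
→ Helmert⁻¹: X=-587124.0065, Y=3737761.1383, Z=-5119897.3564
→ Helmert⁻¹: X=-587257.0398, Y=3737657.7499, Z=-5120113.6833
→ geod (Bowring, a=6378137.000): φ=-53.72113000°, λ=98.92925600°, h=2077.9070 m

φ=-53.721130°, λ=98.929256°, h=2077.907 m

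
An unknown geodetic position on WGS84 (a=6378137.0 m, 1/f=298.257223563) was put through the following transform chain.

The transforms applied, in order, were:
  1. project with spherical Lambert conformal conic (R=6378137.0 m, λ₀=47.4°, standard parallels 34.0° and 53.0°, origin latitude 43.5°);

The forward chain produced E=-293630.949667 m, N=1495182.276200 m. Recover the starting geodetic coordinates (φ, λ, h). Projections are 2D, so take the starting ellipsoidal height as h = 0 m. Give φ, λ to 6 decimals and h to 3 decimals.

start: E=-293630.9497, N=1495182.2762 m
→ lcc⁻¹: φ=56.91687300°, λ=42.63786500°

φ=56.916873°, λ=42.637865°, h=0.000 m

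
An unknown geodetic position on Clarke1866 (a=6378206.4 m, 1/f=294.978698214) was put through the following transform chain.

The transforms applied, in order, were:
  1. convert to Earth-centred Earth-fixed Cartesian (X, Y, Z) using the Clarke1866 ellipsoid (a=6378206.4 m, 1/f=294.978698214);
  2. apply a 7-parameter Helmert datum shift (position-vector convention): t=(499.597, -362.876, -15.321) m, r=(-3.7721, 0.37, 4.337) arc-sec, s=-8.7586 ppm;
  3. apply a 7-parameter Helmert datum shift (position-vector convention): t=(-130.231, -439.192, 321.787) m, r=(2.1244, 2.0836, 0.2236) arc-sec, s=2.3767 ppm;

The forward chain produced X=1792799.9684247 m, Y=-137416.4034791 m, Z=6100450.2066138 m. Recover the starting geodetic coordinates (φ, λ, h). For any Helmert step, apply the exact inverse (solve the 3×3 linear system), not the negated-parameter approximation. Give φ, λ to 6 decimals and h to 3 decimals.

start: X=1792799.9684, Y=-137416.4035, Z=6100450.2066 m
→ Helmert⁻¹: X=1792864.1688, Y=-136916.0019, Z=6100133.4424
→ Helmert⁻¹: X=1792366.4535, Y=-136703.5673, Z=6100202.9078
→ geod (Bowring, a=6378206.400): φ=73.68630300°, λ=-4.36149800°, h=1236.0920 m

φ=73.686303°, λ=-4.361498°, h=1236.092 m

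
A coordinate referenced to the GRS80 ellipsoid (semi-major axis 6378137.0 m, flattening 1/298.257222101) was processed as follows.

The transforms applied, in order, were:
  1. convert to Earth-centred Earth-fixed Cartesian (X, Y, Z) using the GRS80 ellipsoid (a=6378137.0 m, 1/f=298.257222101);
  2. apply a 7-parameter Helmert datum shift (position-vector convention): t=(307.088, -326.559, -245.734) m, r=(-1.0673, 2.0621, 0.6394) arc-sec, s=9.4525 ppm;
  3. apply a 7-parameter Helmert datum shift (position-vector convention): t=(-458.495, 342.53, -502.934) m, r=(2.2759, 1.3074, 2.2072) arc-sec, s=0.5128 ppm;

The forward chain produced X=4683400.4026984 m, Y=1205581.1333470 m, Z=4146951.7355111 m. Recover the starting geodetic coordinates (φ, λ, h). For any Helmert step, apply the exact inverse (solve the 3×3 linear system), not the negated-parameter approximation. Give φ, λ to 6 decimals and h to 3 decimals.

start: X=4683400.4027, Y=1205581.1333, Z=4146951.7355 m
→ Helmert⁻¹: X=4683843.1042, Y=1205233.6270, Z=4147468.9326
→ Helmert⁻¹: X=4683454.0162, Y=1205512.8103, Z=4147728.5206
→ geod (Bowring, a=6378137.000): φ=40.80849100°, λ=14.43449700°, h=2110.6370 m

φ=40.808491°, λ=14.434497°, h=2110.637 m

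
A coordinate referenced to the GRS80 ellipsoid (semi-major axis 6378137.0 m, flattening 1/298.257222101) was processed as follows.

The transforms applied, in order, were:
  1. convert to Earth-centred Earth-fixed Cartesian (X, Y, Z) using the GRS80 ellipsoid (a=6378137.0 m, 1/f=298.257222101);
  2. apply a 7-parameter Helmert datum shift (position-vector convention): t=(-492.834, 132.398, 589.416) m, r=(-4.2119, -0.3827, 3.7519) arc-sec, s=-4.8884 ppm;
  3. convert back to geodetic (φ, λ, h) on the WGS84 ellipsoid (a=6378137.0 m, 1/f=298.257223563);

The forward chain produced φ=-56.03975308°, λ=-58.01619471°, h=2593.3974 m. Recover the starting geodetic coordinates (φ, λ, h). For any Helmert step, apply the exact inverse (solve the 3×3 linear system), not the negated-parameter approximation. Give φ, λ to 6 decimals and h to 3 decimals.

φ=-56.040974°, λ=-58.010877°, h=3322.325 m

start: φ=-56.039753°, λ=-58.016195°, h=2593.397 m
→ ECEF (a=6378137.000, f=1/298.257223563): X=1892344.1763, Y=-3030289.3089, Z=-5269067.0895
→ Helmert⁻¹: X=1892781.3644, Y=-3030363.3425, Z=-5269747.6573
→ geod (Bowring, a=6378137.000): φ=-56.04097400°, λ=-58.01087700°, h=3322.3250 m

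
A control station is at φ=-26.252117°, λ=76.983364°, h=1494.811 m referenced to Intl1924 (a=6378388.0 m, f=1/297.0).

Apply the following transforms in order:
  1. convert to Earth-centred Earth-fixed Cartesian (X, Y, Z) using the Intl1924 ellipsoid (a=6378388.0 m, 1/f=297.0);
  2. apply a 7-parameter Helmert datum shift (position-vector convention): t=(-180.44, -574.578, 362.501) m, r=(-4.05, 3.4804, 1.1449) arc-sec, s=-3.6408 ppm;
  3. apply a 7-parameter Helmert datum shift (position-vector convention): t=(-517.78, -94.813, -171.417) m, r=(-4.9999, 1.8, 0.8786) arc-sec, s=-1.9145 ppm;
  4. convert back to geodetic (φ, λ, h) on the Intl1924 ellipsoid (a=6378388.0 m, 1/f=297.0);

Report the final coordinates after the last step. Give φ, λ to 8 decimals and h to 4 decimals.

φ=-26.25659361°, λ=76.98964859°, h=649.7825 m

start: φ=-26.252117°, λ=76.983364°, h=1494.811 m
→ ECEF (a=6378388.000, f=1/297.0): X=1289600.5459, Y=5578483.3942, Z=-2804839.5056
→ Helmert 7p (PV): X=1289337.1195, Y=5577840.5914, Z=-2804598.0856
→ Helmert 7p (PV): X=1288768.6372, Y=5577672.6078, Z=-2804910.5925
→ geod (Bowring, a=6378388.000): φ=-26.25659361°, λ=76.98964859°, h=649.7825 m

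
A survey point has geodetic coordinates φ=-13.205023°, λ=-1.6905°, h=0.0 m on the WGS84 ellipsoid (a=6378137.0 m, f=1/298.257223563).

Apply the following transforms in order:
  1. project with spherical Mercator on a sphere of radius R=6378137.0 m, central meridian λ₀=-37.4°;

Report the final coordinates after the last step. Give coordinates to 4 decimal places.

start: φ=-13.205023°, λ=-1.690500°, h=0.000 m
→ merc (R=6378137.0, λ₀=-37.4°): E=3975163.3565, N=-1483165.3986

E=3975163.3565 m, N=-1483165.3986 m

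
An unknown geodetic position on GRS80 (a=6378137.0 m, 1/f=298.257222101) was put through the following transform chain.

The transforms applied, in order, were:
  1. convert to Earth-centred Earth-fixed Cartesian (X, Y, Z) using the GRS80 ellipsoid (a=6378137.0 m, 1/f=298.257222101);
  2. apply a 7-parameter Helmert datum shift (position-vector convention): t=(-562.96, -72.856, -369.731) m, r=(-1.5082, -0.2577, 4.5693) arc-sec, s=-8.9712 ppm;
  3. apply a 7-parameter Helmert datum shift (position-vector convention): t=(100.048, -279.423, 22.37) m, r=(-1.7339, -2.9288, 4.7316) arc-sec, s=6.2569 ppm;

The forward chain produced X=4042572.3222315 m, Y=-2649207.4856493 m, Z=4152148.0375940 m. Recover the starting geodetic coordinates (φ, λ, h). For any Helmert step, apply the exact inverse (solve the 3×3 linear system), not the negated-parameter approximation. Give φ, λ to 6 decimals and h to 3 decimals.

start: X=4042572.3222, Y=-2649207.4856, Z=4152148.0376 m
→ Helmert⁻¹: X=4042445.1690, Y=-2649039.1228, Z=4152020.0204
→ Helmert⁻¹: X=4042990.9032, Y=-2649109.9563, Z=4152402.5823
→ geod (Bowring, a=6378137.000): φ=40.85520100°, λ=-33.23422800°, h=3254.0720 m

φ=40.855201°, λ=-33.234228°, h=3254.072 m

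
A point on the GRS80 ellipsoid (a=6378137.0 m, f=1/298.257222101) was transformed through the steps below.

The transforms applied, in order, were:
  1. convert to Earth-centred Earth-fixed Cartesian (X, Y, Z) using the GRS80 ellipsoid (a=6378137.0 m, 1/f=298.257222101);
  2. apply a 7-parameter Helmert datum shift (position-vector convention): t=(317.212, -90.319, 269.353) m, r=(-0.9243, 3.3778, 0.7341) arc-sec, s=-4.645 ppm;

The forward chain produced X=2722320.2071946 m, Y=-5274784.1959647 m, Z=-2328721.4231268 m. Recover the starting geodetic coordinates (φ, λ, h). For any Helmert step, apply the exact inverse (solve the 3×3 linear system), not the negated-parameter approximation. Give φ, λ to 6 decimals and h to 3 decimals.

φ=-21.554744°, λ=-62.703858°, h=955.574 m

start: X=2722320.2072, Y=-5274784.1960, Z=-2328721.4231 m
→ Helmert⁻¹: X=2722035.0056, Y=-5274717.6293, Z=-2328980.6549
→ geod (Bowring, a=6378137.000): φ=-21.55474400°, λ=-62.70385800°, h=955.5740 m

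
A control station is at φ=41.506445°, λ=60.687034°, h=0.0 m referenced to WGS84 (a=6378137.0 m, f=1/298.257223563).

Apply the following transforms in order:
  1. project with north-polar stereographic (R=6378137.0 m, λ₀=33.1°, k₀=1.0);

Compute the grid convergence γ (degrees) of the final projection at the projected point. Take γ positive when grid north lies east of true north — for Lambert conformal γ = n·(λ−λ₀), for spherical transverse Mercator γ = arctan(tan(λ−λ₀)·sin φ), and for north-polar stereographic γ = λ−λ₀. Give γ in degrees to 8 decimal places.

start: φ=41.506445°, λ=60.687034°, h=0.000 m
→ into stereo (λ₀=33.1°): φ=41.50644500°, λ−λ₀=27.58703400°
convergence γ = 27.58703400°

27.58703400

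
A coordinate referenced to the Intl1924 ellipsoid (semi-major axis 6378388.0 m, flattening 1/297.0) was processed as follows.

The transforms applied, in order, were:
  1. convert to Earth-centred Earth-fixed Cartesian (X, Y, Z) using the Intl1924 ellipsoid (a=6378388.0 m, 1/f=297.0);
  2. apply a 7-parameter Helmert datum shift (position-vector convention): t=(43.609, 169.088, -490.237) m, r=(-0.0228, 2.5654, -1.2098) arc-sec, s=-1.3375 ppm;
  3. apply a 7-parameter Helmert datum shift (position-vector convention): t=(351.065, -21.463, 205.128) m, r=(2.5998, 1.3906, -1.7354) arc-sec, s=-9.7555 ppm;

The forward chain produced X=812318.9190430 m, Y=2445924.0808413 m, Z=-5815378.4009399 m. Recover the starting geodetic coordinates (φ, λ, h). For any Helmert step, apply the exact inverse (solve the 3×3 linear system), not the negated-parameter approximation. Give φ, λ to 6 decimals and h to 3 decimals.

start: X=812318.9190, Y=2445924.0808, Z=-5815378.4009 m
→ Helmert⁻¹: X=811994.4049, Y=2445902.9354, Z=-5815665.6177
→ Helmert⁻¹: X=812009.8627, Y=2445742.5241, Z=-5815172.7889
→ geod (Bowring, a=6378388.000): φ=-66.24211100°, λ=71.63334100°, h=179.1310 m

φ=-66.242111°, λ=71.633341°, h=179.131 m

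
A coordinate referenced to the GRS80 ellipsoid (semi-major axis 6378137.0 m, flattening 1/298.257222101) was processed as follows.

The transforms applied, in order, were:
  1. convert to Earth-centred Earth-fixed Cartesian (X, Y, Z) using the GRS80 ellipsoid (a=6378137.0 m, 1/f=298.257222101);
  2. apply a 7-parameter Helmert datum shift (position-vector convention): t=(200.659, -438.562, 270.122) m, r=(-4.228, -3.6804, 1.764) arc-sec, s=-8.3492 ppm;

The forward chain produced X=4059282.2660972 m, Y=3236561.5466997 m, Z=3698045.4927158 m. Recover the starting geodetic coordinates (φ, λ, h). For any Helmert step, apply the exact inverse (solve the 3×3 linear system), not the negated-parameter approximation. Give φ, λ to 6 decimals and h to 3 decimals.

start: X=4059282.2661, Y=3236561.5467, Z=3698045.4927 m
→ Helmert⁻¹: X=4059209.1601, Y=3236916.6232, Z=3697800.1657
→ geod (Bowring, a=6378137.000): φ=35.64188700°, λ=38.56974900°, h=3135.8170 m

φ=35.641887°, λ=38.569749°, h=3135.817 m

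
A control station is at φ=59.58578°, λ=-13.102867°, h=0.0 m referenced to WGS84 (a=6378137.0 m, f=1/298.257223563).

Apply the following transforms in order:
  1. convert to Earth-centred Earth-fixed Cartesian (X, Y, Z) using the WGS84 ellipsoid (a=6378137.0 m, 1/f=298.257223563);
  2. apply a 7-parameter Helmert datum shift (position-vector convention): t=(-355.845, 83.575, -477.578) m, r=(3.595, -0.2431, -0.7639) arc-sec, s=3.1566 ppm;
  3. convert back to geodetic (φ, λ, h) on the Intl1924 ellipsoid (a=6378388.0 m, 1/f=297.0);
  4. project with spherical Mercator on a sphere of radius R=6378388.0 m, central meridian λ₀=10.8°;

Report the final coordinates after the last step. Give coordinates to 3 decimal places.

E=-2661167.999 m, N=8308682.568 m

start: φ=59.585780°, λ=-13.102867°, h=0.000 m
→ ECEF (a=6378137.000, f=1/298.257223563): X=3152709.8014, Y=-733824.8547, Z=5477259.0053
→ Helmert 7p (PV): X=3152354.7351, Y=-733850.7359, Z=5476789.6426
→ geod (Bowring, a=6378388.000): φ=59.58699608°, λ=-13.10473814°, h=-759.9786 m
→ merc (R=6378388.0, λ₀=10.8°): E=-2661167.9986, N=8308682.5679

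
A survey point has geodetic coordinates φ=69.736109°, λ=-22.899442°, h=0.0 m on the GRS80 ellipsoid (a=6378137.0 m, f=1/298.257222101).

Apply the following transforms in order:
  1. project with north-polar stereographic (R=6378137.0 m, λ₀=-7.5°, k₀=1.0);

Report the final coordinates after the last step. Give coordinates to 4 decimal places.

E=-605334.2648 m, N=-2197735.7889 m

start: φ=69.736109°, λ=-22.899442°, h=0.000 m
→ stereo (R=6378137.0, λ₀=-7.5°): E=-605334.2648, N=-2197735.7889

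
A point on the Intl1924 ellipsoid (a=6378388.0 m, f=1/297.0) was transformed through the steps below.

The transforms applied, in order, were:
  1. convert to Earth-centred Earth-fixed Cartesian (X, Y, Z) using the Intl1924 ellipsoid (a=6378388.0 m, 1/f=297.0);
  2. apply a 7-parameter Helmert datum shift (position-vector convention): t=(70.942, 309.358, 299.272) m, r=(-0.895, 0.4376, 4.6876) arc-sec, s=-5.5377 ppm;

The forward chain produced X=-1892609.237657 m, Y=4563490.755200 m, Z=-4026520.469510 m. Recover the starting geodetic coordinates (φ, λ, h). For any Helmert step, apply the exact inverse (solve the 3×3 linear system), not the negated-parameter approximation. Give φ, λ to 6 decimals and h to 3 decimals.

start: X=-1892609.2377, Y=4563490.7552, Z=-4026520.4695 m
→ Helmert⁻¹: X=-1892578.4123, Y=4563267.1506, Z=-4026826.2558
→ geod (Bowring, a=6378388.000): φ=-39.37343200°, λ=112.52583700°, h=3639.4970 m

φ=-39.373432°, λ=112.525837°, h=3639.497 m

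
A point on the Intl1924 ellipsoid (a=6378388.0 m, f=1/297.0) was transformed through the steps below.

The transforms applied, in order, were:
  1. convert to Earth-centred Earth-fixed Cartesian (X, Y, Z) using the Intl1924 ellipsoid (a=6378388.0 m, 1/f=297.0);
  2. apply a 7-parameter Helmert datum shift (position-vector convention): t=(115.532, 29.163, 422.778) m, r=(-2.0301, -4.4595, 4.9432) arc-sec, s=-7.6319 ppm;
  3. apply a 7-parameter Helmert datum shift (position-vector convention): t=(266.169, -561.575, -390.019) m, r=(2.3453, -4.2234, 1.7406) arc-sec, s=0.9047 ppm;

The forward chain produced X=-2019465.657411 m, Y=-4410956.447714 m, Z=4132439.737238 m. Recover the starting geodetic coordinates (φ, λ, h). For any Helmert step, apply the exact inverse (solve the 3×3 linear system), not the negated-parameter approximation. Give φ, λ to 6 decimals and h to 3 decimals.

φ=40.618804°, λ=-114.606437°, h=3185.823 m

start: X=-2019465.6574, Y=-4410956.4477, Z=4132439.7372 m
→ Helmert⁻¹: X=-2019682.5924, Y=-4410326.8465, Z=4132917.5184
→ Helmert⁻¹: X=-2019829.8892, Y=-4410381.9365, Z=4132526.5408
→ geod (Bowring, a=6378388.000): φ=40.61880400°, λ=-114.60643700°, h=3185.8230 m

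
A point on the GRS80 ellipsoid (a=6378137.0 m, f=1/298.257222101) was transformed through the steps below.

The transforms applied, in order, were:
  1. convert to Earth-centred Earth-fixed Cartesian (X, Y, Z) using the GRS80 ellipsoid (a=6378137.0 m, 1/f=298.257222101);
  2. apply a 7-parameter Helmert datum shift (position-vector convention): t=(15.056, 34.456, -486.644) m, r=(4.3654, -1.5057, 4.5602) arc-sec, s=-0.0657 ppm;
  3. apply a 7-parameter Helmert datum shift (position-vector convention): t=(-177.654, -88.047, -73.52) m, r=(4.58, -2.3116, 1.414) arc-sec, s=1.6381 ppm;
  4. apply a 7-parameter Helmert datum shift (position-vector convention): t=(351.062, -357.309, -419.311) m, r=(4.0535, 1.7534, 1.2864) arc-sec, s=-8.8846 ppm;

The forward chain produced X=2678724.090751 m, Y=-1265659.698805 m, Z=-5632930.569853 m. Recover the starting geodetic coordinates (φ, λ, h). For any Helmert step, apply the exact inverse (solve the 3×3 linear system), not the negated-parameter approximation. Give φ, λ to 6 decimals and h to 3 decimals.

φ=-62.413408°, λ=-25.293141°, h=2189.605 m

start: X=2678724.0908, Y=-1265659.6988, Z=-5632930.5699 m
→ Helmert⁻¹: X=2678436.8136, Y=-1265441.0258, Z=-5632513.6649
→ Helmert⁻¹: X=2678538.2820, Y=-1265494.3333, Z=-5632432.8370
→ Helmert⁻¹: X=2678454.3069, Y=-1265707.2836, Z=-5631939.3279
→ geod (Bowring, a=6378137.000): φ=-62.41340800°, λ=-25.29314100°, h=2189.6050 m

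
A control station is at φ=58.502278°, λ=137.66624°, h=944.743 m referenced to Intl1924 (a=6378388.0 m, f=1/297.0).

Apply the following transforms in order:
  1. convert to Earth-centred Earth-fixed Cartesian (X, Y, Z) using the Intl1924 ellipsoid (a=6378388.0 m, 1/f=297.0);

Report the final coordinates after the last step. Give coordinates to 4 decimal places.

X=-2469892.9197 m, Y=2250091.3442 m, Z=5416095.9711 m

start: φ=58.502278°, λ=137.666240°, h=944.743 m
→ ECEF (a=6378388.000, f=1/297.0): X=-2469892.9197, Y=2250091.3442, Z=5416095.9711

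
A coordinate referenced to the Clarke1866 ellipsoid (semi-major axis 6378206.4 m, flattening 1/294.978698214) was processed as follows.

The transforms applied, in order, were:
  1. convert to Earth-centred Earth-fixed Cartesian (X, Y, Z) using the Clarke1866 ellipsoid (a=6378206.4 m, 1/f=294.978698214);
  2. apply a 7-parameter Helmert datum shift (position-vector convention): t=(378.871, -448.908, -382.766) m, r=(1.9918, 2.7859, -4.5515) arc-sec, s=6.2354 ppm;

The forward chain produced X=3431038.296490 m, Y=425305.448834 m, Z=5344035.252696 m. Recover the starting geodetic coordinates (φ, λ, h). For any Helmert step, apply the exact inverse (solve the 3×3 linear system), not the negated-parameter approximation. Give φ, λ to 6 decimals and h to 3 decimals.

start: X=3431038.2965, Y=425305.4488, Z=5344035.2527 m
→ Helmert⁻¹: X=3430556.4524, Y=425879.0103, Z=5344426.9164
→ geod (Bowring, a=6378206.400): φ=57.28149400°, λ=7.07665500°, h=2042.5700 m

φ=57.281494°, λ=7.076655°, h=2042.570 m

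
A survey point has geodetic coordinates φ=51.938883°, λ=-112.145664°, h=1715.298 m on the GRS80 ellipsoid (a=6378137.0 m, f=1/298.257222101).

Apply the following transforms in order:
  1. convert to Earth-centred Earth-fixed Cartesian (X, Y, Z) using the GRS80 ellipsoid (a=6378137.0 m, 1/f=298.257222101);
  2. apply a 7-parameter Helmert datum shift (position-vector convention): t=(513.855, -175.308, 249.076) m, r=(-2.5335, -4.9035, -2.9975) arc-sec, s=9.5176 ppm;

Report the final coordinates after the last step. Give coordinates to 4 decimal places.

X=-1485422.8527 m, Y=-3650740.3277 m, Z=5000270.5396 m

start: φ=51.938883°, λ=-112.145664°, h=1715.298 m
→ ECEF (a=6378137.000, f=1/298.257222101): X=-1485750.6502, Y=-3650613.2801, Z=4999964.3568
→ Helmert 7p (PV): X=-1485422.8527, Y=-3650740.3277, Z=5000270.5396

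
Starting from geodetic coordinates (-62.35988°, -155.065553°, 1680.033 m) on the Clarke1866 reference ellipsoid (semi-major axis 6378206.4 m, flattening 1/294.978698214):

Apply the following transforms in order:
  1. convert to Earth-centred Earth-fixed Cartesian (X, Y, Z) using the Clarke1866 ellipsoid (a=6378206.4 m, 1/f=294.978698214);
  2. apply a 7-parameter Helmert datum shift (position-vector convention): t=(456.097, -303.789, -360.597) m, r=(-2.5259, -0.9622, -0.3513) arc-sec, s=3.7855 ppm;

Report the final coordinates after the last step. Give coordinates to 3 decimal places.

X=-2690544.467 m, Y=-1251467.235 m, Z=-5628906.239 m

start: φ=-62.359880°, λ=-155.065553°, h=1680.033 m
→ ECEF (a=6378206.400, f=1/294.978698214): X=-2691014.5033, Y=-1251094.3663, Z=-5628527.1023
→ Helmert 7p (PV): X=-2690544.4675, Y=-1251467.2348, Z=-5628906.2385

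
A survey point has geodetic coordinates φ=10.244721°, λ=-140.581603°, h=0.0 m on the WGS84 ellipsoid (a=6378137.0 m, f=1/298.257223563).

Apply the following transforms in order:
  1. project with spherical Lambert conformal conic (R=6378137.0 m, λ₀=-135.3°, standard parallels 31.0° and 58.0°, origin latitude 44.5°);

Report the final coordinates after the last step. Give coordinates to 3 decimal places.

E=-663572.487 m, N=-3907964.091 m

start: φ=10.244721°, λ=-140.581603°, h=0.000 m
→ lcc (R=6378137.0, λ₀=-135.3°): E=-663572.4867, N=-3907964.0906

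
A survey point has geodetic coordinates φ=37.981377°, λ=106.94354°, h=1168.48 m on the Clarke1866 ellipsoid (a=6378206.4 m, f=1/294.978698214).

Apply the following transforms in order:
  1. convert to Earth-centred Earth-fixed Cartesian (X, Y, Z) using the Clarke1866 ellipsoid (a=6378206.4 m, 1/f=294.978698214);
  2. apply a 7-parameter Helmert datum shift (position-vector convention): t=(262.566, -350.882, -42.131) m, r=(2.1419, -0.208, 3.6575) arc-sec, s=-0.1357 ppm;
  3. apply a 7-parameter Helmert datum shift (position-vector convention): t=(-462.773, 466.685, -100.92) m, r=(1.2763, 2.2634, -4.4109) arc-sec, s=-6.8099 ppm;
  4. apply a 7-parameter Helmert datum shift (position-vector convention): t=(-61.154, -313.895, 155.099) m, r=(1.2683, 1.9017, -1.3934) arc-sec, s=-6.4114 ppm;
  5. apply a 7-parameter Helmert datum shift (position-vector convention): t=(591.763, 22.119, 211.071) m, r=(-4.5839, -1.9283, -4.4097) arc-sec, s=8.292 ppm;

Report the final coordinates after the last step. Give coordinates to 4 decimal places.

X=-1466743.4425 m, Y=4816046.4238 m, Z=3904559.7381 m

start: φ=37.981377°, λ=106.943540°, h=1168.480 m
→ ECEF (a=6378206.400, f=1/294.978698214): X=-1467272.7510, Y=4816202.0898, Z=3904339.5640
→ Helmert 7p (PV): X=-1467099.3242, Y=4815783.9929, Z=3904345.4361
→ Helmert 7p (PV): X=-1467406.2801, Y=4816225.0974, Z=3904263.8250
→ Helmert 7p (PV): X=-1467389.4948, Y=4815866.2298, Z=3904437.0354
→ Helmert 7p (PV): X=-1466743.4425, Y=4816046.4238, Z=3904559.7381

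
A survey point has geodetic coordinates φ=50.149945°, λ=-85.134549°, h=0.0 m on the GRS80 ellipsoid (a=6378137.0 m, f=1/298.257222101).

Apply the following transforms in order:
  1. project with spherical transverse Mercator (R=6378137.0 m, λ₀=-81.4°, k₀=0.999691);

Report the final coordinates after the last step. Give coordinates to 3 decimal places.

start: φ=50.149945°, λ=-85.134549°, h=0.000 m
→ tm (R=6378137.0, λ₀=-81.4°): E=-266274.3589, N=5587607.8309

E=-266274.359 m, N=5587607.831 m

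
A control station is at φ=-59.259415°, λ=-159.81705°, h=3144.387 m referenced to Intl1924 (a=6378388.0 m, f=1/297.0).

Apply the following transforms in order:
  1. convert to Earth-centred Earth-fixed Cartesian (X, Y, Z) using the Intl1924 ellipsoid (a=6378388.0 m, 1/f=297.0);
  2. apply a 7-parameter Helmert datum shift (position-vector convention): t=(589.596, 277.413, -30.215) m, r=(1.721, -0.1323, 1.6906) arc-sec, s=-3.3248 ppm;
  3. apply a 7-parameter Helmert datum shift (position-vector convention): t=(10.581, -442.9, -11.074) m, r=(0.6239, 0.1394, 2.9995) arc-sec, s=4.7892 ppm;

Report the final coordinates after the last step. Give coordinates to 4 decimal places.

X=-3068641.4651 m, Y=-1128406.7148 m, Z=-5461644.9706 m

start: φ=-59.259415°, λ=-159.817050°, h=3144.387 m
→ ECEF (a=6378388.000, f=1/297.0): X=-3069262.6120, Y=-1128231.8857, Z=-5461582.9635
→ Helmert 7p (PV): X=-3068650.0610, Y=-1127930.3086, Z=-5461606.4021
→ Helmert 7p (PV): X=-3068641.4651, Y=-1128406.7148, Z=-5461644.9706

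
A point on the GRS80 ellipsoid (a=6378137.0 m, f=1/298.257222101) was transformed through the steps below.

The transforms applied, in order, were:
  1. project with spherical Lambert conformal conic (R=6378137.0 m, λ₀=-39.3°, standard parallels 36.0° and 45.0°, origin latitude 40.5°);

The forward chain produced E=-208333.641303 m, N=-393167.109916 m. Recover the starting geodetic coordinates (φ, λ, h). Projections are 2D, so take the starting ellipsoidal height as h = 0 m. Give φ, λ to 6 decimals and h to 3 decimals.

φ=36.934595°, λ=-41.644276°, h=0.000 m

start: E=-208333.6413, N=-393167.1099 m
→ lcc⁻¹: φ=36.93459500°, λ=-41.64427600°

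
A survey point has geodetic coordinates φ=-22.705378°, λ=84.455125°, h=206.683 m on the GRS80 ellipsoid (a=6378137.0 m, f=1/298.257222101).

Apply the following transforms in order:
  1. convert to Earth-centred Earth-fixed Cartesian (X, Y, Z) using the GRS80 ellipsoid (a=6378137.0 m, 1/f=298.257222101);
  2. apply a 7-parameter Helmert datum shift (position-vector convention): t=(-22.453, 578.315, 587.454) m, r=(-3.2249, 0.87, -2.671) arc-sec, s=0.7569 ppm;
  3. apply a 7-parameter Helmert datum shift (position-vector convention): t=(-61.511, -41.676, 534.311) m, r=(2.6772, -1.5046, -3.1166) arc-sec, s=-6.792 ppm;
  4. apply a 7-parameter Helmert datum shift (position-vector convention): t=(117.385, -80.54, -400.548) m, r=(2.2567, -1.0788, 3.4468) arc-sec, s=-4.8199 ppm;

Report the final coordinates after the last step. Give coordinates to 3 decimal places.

start: φ=-22.705378°, λ=84.455125°, h=206.683 m
→ ECEF (a=6378137.000, f=1/298.257222101): X=568830.4790, Y=5859424.2278, Z=-2446733.1364
→ Helmert 7p (PV): X=568874.0125, Y=5859961.3577, Z=-2446241.5444
→ Helmert 7p (PV): X=568915.0234, Y=5859903.0360, Z=-2445610.4104
→ Helmert 7p (PV): X=568944.5354, Y=5859830.5155, Z=-2445932.0837

X=568944.535 m, Y=5859830.515 m, Z=-2445932.084 m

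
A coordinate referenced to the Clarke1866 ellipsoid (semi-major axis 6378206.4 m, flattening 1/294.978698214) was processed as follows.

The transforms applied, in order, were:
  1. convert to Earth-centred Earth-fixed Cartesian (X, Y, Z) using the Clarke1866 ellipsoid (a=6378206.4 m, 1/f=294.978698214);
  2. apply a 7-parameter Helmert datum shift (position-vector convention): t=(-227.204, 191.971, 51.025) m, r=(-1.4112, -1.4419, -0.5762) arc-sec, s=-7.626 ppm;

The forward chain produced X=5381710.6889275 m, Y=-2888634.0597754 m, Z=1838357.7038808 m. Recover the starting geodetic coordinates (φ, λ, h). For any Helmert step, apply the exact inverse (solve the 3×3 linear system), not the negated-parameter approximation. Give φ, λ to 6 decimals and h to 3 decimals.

φ=16.856553°, λ=-28.225152°, h=2513.218 m

start: X=5381710.6889, Y=-2888634.0598, Z=1838357.7039 m
→ Helmert⁻¹: X=5381999.8563, Y=-2888845.6034, Z=1838263.3103
→ geod (Bowring, a=6378206.400): φ=16.85655300°, λ=-28.22515200°, h=2513.2180 m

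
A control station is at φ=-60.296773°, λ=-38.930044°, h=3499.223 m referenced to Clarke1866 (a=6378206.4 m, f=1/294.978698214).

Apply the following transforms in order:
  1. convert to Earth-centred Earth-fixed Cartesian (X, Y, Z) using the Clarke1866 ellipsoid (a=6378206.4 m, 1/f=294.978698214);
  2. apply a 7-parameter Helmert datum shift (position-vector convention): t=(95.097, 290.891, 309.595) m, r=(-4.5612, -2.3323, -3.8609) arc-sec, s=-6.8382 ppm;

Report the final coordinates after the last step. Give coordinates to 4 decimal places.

start: φ=-60.296773°, λ=-38.930044°, h=3499.223 m
→ ECEF (a=6378206.400, f=1/294.978698214): X=2466207.8947, Y=-1992114.9898, Z=-5519777.6342
→ Helmert 7p (PV): X=2466311.2521, Y=-1991978.6987, Z=-5519358.3558

X=2466311.2521 m, Y=-1991978.6987 m, Z=-5519358.3558 m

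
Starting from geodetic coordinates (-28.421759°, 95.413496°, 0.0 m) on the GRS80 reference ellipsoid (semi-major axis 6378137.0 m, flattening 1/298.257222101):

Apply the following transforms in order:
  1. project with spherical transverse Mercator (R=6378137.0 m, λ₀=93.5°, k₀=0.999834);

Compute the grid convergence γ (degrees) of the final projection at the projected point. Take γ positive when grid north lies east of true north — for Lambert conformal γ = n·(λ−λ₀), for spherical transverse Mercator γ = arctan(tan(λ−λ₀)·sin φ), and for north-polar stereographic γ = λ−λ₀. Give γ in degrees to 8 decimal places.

-0.91100615

start: φ=-28.421759°, λ=95.413496°, h=0.000 m
→ into tm (λ₀=93.5°): φ=-28.42175900°, λ−λ₀=1.91349600°
convergence γ = -0.91100615°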